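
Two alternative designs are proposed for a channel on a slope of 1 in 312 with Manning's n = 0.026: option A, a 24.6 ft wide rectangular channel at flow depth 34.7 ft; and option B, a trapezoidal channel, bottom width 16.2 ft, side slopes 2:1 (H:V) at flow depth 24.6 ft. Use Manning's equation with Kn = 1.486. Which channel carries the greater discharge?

channel B

Channel A: Flow area A = b·y = 24.6 × 34.7 = 853.6 ft². Wetted perimeter P = b + 2y = 24.6 + 2×34.7 = 94 ft. Hydraulic radius R = A/P = 853.6/94 = 9.081 ft. Q_A = (1.486/0.026)·853.6·9.081^(2/3)·√0.003205 = 12020 ft³/s.
Channel B: With bottom width b = 16.2 ft and side slope z = 2: A = (b + zy)y = (16.2 + 2×24.6)×24.6 = 1609 ft²; P = b + 2y√(1+z²) = 16.2 + 2×24.6×2.236 = 126.2 ft. Hydraulic radius R = A/P = 1609/126.2 = 12.75 ft. Q_B = (1.486/0.026)·1609·12.75^(2/3)·√0.003205 = 28410 ft³/s.
Q_A = 12020 ft³/s vs Q_B = 28410 ft³/s, so channel B carries more.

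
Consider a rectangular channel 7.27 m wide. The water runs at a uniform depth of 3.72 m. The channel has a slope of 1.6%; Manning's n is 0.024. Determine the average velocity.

V = 7.91 m/s

Flow area A = b·y = 7.27 × 3.72 = 27.04 m². Wetted perimeter P = b + 2y = 7.27 + 2×3.72 = 14.71 m.
Hydraulic radius R = A/P = 27.04/14.71 = 1.839 m.
From Manning's equation, V = (1/n) R^(2/3) S^(1/2) = (1/0.024) × 1.839^(2/3) × 0.016^(1/2) = 7.91 m/s.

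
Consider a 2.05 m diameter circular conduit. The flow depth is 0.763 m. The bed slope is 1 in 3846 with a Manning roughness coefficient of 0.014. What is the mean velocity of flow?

V = 0.642 m/s

For a circular section of diameter D = 2.05 m at depth y = 0.763 m, the central angle is θ = 2 arccos(1 − 2y/D) = 2.625 rad. Then A = (D²/8)(θ − sin θ) = 1.119 m² and P = Dθ/2 = 2.69 m.
Hydraulic radius R = A/P = 1.119/2.69 = 0.416 m.
From Manning's equation, V = (1/n) R^(2/3) S^(1/2) = (1/0.014) × 0.416^(2/3) × 0.00026^(1/2) = 0.642 m/s.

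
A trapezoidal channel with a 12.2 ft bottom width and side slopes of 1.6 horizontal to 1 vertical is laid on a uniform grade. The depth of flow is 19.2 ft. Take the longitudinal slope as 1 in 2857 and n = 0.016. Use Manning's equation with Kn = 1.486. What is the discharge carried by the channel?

Q = 6530 ft³/s

With bottom width b = 12.2 ft and side slope z = 1.6: A = (b + zy)y = (12.2 + 1.6×19.2)×19.2 = 824.1 ft²; P = b + 2y√(1+z²) = 12.2 + 2×19.2×1.887 = 84.65 ft.
Hydraulic radius R = A/P = 824.1/84.65 = 9.735 ft.
Manning's equation: Q = (1.486/n) A R^(2/3) S^(1/2) = (1.486/0.016) × 824.1 × 9.735^(2/3) × 0.00035^(1/2) = 6530 ft³/s.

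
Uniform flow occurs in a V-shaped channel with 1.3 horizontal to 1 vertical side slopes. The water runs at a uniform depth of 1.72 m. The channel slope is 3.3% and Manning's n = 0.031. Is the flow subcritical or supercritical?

supercritical

For a triangular section with side slope z = 1.3: A = zy² = 1.3×1.72² = 3.846 m²; P = 2y√(1+z²) = 2×1.72×1.64 = 5.642 m.
Hydraulic radius R = A/P = 3.846/5.642 = 0.6817 m.
V = (1/n) R^(2/3) √S = (1/0.031) × 0.6817^(2/3) × √0.033 = 4.539 m/s. Hydraulic depth D_h = A/T = 3.846/4.472 = 0.86 m.
Froude number Fr = V/√(g·D_h) = 4.539/√(9.81×0.86) = 1.56, which is greater than 1, so the flow is supercritical.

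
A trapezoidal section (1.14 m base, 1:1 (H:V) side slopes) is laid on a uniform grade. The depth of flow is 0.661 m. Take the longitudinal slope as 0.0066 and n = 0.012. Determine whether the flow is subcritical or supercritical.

With bottom width b = 1.14 m and side slope z = 1: A = (b + zy)y = (1.14 + 1×0.661)×0.661 = 1.19 m²; P = b + 2y√(1+z²) = 1.14 + 2×0.661×1.414 = 3.01 m.
Hydraulic radius R = A/P = 1.19/3.01 = 0.3956 m.
V = (1/n) R^(2/3) √S = (1/0.012) × 0.3956^(2/3) × √0.0066 = 3.648 m/s. Hydraulic depth D_h = A/T = 1.19/2.462 = 0.4835 m.
Froude number Fr = V/√(g·D_h) = 3.648/√(9.81×0.4835) = 1.67, which is greater than 1, so the flow is supercritical.

supercritical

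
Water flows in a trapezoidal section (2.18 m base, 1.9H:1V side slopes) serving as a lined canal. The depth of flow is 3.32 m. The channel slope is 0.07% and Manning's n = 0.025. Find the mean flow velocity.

With bottom width b = 2.18 m and side slope z = 1.9: A = (b + zy)y = (2.18 + 1.9×3.32)×3.32 = 28.18 m²; P = b + 2y√(1+z²) = 2.18 + 2×3.32×2.147 = 16.44 m.
Hydraulic radius R = A/P = 28.18/16.44 = 1.714 m.
From Manning's equation, V = (1/n) R^(2/3) S^(1/2) = (1/0.025) × 1.714^(2/3) × 0.0007^(1/2) = 1.52 m/s.

V = 1.52 m/s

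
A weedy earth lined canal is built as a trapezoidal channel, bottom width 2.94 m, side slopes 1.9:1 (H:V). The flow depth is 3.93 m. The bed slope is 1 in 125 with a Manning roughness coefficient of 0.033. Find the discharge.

With bottom width b = 2.94 m and side slope z = 1.9: A = (b + zy)y = (2.94 + 1.9×3.93)×3.93 = 40.9 m²; P = b + 2y√(1+z²) = 2.94 + 2×3.93×2.147 = 19.82 m.
Hydraulic radius R = A/P = 40.9/19.82 = 2.064 m.
Manning's equation: Q = (1/n) A R^(2/3) S^(1/2) = (1/0.033) × 40.9 × 2.064^(2/3) × 0.008^(1/2) = 180 m³/s.

Q = 180 m³/s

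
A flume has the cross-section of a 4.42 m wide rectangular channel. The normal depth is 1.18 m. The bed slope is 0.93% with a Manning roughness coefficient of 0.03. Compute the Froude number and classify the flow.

subcritical

Flow area A = b·y = 4.42 × 1.18 = 5.216 m². Wetted perimeter P = b + 2y = 4.42 + 2×1.18 = 6.78 m.
Hydraulic radius R = A/P = 5.216/6.78 = 0.7693 m.
V = (1/n) R^(2/3) √S = (1/0.03) × 0.7693^(2/3) × √0.0093 = 2.699 m/s. Hydraulic depth D_h = A/T = 5.216/4.42 = 1.18 m.
Froude number Fr = V/√(g·D_h) = 2.699/√(9.81×1.18) = 0.793, which is less than 1, so the flow is subcritical.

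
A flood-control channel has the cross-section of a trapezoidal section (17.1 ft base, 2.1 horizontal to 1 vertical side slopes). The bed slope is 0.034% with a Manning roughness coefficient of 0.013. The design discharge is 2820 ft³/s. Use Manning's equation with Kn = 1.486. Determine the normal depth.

Manning's equation rearranged: A R^(2/3) = nQ / (1.486·√S) = 0.013 × 2820 / (1.486 × √0.00034) = 1338.
Trying y = 12.1 ft: A R^(2/3) = 1884 — high.
Trying y = 7.09 ft: A R^(2/3) = 620.8 — low.
Trying y = 10.3 ft: A R^(2/3) = 1337 — matches.

y_n = 10.3 ft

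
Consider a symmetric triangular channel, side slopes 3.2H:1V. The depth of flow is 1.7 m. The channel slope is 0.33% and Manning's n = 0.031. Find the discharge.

For a triangular section with side slope z = 3.2: A = zy² = 3.2×1.7² = 9.248 m²; P = 2y√(1+z²) = 2×1.7×3.353 = 11.4 m.
Hydraulic radius R = A/P = 9.248/11.4 = 0.8113 m.
Manning's equation: Q = (1/n) A R^(2/3) S^(1/2) = (1/0.031) × 9.248 × 0.8113^(2/3) × 0.0033^(1/2) = 14.9 m³/s.

Q = 14.9 m³/s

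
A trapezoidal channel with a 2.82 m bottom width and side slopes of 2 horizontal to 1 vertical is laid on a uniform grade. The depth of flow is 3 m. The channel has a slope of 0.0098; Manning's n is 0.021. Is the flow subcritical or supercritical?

With bottom width b = 2.82 m and side slope z = 2: A = (b + zy)y = (2.82 + 2×3)×3 = 26.46 m²; P = b + 2y√(1+z²) = 2.82 + 2×3×2.236 = 16.24 m.
Hydraulic radius R = A/P = 26.46/16.24 = 1.63 m.
V = (1/n) R^(2/3) √S = (1/0.021) × 1.63^(2/3) × √0.0098 = 6.528 m/s. Hydraulic depth D_h = A/T = 26.46/14.82 = 1.785 m.
Froude number Fr = V/√(g·D_h) = 6.528/√(9.81×1.785) = 1.56, which is greater than 1, so the flow is supercritical.

supercritical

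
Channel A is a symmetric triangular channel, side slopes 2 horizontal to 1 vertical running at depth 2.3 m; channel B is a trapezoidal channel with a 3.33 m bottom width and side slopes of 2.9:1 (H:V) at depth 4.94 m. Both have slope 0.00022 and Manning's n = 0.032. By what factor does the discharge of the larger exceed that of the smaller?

Channel A: For a triangular section with side slope z = 2: A = zy² = 2×2.3² = 10.58 m²; P = 2y√(1+z²) = 2×2.3×2.236 = 10.29 m. Hydraulic radius R = A/P = 10.58/10.29 = 1.029 m. Q_A = (1/0.032)·10.58·1.029^(2/3)·√0.00022 = 4.997 m³/s.
Channel B: With bottom width b = 3.33 m and side slope z = 2.9: A = (b + zy)y = (3.33 + 2.9×4.94)×4.94 = 87.22 m²; P = b + 2y√(1+z²) = 3.33 + 2×4.94×3.068 = 33.64 m. Hydraulic radius R = A/P = 87.22/33.64 = 2.593 m. Q_B = (1/0.032)·87.22·2.593^(2/3)·√0.00022 = 76.3 m³/s.
The larger discharge is 76.3 m³/s and the smaller is 4.997 m³/s; the ratio is 15.3.

15.3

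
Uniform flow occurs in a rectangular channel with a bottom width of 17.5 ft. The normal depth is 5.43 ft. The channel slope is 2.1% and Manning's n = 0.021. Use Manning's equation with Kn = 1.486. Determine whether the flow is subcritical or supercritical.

Flow area A = b·y = 17.5 × 5.43 = 95.02 ft². Wetted perimeter P = b + 2y = 17.5 + 2×5.43 = 28.36 ft.
Hydraulic radius R = A/P = 95.02/28.36 = 3.351 ft.
V = (1.486/n) R^(2/3) √S = (1.486/0.021) × 3.351^(2/3) × √0.021 = 22.96 ft/s. Hydraulic depth D_h = A/T = 95.02/17.5 = 5.43 ft.
Froude number Fr = V/√(g·D_h) = 22.96/√(32.2×5.43) = 1.74, which is greater than 1, so the flow is supercritical.

supercritical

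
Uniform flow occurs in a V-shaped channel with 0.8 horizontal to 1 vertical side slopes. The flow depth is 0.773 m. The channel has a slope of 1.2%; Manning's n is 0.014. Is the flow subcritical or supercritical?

supercritical

For a triangular section with side slope z = 0.8: A = zy² = 0.8×0.773² = 0.478 m²; P = 2y√(1+z²) = 2×0.773×1.281 = 1.98 m.
Hydraulic radius R = A/P = 0.478/1.98 = 0.2414 m.
V = (1/n) R^(2/3) √S = (1/0.014) × 0.2414^(2/3) × √0.012 = 3.034 m/s. Hydraulic depth D_h = A/T = 0.478/1.237 = 0.3865 m.
Froude number Fr = V/√(g·D_h) = 3.034/√(9.81×0.3865) = 1.56, which is greater than 1, so the flow is supercritical.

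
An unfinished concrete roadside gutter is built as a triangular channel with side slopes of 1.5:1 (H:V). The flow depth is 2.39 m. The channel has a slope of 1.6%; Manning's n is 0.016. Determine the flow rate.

Q = 67.5 m³/s

For a triangular section with side slope z = 1.5: A = zy² = 1.5×2.39² = 8.568 m²; P = 2y√(1+z²) = 2×2.39×1.803 = 8.617 m.
Hydraulic radius R = A/P = 8.568/8.617 = 0.9943 m.
Manning's equation: Q = (1/n) A R^(2/3) S^(1/2) = (1/0.016) × 8.568 × 0.9943^(2/3) × 0.016^(1/2) = 67.5 m³/s.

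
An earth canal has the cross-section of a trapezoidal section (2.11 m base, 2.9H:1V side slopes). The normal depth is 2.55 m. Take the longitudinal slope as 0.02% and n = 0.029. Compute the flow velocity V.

V = 0.6 m/s

With bottom width b = 2.11 m and side slope z = 2.9: A = (b + zy)y = (2.11 + 2.9×2.55)×2.55 = 24.24 m²; P = b + 2y√(1+z²) = 2.11 + 2×2.55×3.068 = 17.75 m.
Hydraulic radius R = A/P = 24.24/17.75 = 1.365 m.
From Manning's equation, V = (1/n) R^(2/3) S^(1/2) = (1/0.029) × 1.365^(2/3) × 0.0002^(1/2) = 0.6 m/s.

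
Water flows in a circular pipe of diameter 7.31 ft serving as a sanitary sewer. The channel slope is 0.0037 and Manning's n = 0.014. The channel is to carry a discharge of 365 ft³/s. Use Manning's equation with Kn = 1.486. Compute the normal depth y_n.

Manning's equation rearranged: A R^(2/3) = nQ / (1.486·√S) = 0.014 × 365 / (1.486 × √0.0037) = 56.53.
Trying y = 3.88 ft: A R^(2/3) = 34.67 — short.
Trying y = 6.53 ft: A R^(2/3) = 66.64 — over.
Trying y = 5.43 ft: A R^(2/3) = 56.56 — ≈ 56.53.

y_n = 5.43 ft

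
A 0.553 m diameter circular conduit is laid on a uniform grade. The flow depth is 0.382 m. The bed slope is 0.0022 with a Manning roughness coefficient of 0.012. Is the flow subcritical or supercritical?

subcritical

For a circular section of diameter D = 0.553 m at depth y = 0.382 m, the central angle is θ = 2 arccos(1 − 2y/D) = 3.925 rad. Then A = (D²/8)(θ − sin θ) = 0.177 m² and P = Dθ/2 = 1.085 m.
Hydraulic radius R = A/P = 0.177/1.085 = 0.1631 m.
V = (1/n) R^(2/3) √S = (1/0.012) × 0.1631^(2/3) × √0.0022 = 1.167 m/s. Hydraulic depth D_h = A/T = 0.177/0.5112 = 0.3462 m.
Froude number Fr = V/√(g·D_h) = 1.167/√(9.81×0.3462) = 0.633, which is less than 1, so the flow is subcritical.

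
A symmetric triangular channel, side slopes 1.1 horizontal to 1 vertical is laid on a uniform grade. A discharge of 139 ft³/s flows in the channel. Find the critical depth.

y_c = 3.97 ft

At critical depth, Q² T / (g A³) = 1, i.e. A³/T = Q²/g = 139²/32.2 = 600.
Trying y = 3.57 ft: A³/T = 350.8 — short.
Trying y = 5.01 ft: A³/T = 1910 — over.
Trying y = 3.97 ft: A³/T = 596.6 — matches.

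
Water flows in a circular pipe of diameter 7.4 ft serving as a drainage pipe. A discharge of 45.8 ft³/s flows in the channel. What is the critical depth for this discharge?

At critical depth, Q² T / (g A³) = 1, i.e. A³/T = Q²/g = 45.8²/32.2 = 65.14.
Trying y = 1.92 ft: A³/T = 107.2 — too large.
Trying y = 1.48 ft: A³/T = 38.79 — too small.
Trying y = 1.69 ft: A³/T = 65.18 — ≈ 65.14.

y_c = 1.69 ft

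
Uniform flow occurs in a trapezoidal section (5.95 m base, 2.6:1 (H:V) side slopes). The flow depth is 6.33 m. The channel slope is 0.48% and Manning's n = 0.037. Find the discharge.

With bottom width b = 5.95 m and side slope z = 2.6: A = (b + zy)y = (5.95 + 2.6×6.33)×6.33 = 141.8 m²; P = b + 2y√(1+z²) = 5.95 + 2×6.33×2.786 = 41.22 m.
Hydraulic radius R = A/P = 141.8/41.22 = 3.441 m.
Manning's equation: Q = (1/n) A R^(2/3) S^(1/2) = (1/0.037) × 141.8 × 3.441^(2/3) × 0.0048^(1/2) = 605 m³/s.

Q = 605 m³/s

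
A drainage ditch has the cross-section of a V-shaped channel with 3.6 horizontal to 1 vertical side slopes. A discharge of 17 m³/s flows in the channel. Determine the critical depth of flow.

At critical depth, Q² T / (g A³) = 1, i.e. A³/T = Q²/g = 17²/9.81 = 29.46.
Try y = 1.48 m: A³/T = 46.01 — high.
Try y = 1.35 m: A³/T = 29.06 — matches.

y_c = 1.35 m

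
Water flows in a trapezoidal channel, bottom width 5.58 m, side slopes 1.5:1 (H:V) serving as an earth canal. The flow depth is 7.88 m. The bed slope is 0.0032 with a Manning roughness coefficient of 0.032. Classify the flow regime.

With bottom width b = 5.58 m and side slope z = 1.5: A = (b + zy)y = (5.58 + 1.5×7.88)×7.88 = 137.1 m²; P = b + 2y√(1+z²) = 5.58 + 2×7.88×1.803 = 33.99 m.
Hydraulic radius R = A/P = 137.1/33.99 = 4.034 m.
V = (1/n) R^(2/3) √S = (1/0.032) × 4.034^(2/3) × √0.0032 = 4.479 m/s. Hydraulic depth D_h = A/T = 137.1/29.22 = 4.692 m.
Froude number Fr = V/√(g·D_h) = 4.479/√(9.81×4.692) = 0.66, which is less than 1, so the flow is subcritical.

subcritical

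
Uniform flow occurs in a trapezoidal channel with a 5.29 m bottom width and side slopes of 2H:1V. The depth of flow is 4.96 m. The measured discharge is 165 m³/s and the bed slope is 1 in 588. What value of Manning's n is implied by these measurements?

With bottom width b = 5.29 m and side slope z = 2: A = (b + zy)y = (5.29 + 2×4.96)×4.96 = 75.44 m²; P = b + 2y√(1+z²) = 5.29 + 2×4.96×2.236 = 27.47 m.
Hydraulic radius R = A/P = 75.44/27.47 = 2.746 m.
Rearranging Manning's equation: n = (1/Q) A R^(2/3) S^(1/2) = (1/165) × 75.44 × 2.746^(2/3) × √0.001701 = 0.037.

n = 0.037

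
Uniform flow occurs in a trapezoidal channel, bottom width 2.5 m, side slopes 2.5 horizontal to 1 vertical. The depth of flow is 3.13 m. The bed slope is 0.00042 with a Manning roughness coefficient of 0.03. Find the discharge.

With bottom width b = 2.5 m and side slope z = 2.5: A = (b + zy)y = (2.5 + 2.5×3.13)×3.13 = 32.32 m²; P = b + 2y√(1+z²) = 2.5 + 2×3.13×2.693 = 19.36 m.
Hydraulic radius R = A/P = 32.32/19.36 = 1.67 m.
Manning's equation: Q = (1/n) A R^(2/3) S^(1/2) = (1/0.03) × 32.32 × 1.67^(2/3) × 0.00042^(1/2) = 31.1 m³/s.

Q = 31.1 m³/s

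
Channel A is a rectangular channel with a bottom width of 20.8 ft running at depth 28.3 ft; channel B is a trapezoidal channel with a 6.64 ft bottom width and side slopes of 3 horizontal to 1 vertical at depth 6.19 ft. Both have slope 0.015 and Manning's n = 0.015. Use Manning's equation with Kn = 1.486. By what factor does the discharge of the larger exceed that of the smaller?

6.44

Channel A: Flow area A = b·y = 20.8 × 28.3 = 588.6 ft². Wetted perimeter P = b + 2y = 20.8 + 2×28.3 = 77.4 ft. Hydraulic radius R = A/P = 588.6/77.4 = 7.605 ft. Q_A = (1.486/0.015)·588.6·7.605^(2/3)·√0.015 = 27620 ft³/s.
Channel B: With bottom width b = 6.64 ft and side slope z = 3: A = (b + zy)y = (6.64 + 3×6.19)×6.19 = 156 ft²; P = b + 2y√(1+z²) = 6.64 + 2×6.19×3.162 = 45.79 ft. Hydraulic radius R = A/P = 156/45.79 = 3.408 ft. Q_B = (1.486/0.015)·156·3.408^(2/3)·√0.015 = 4288 ft³/s.
The larger discharge is 27620 ft³/s and the smaller is 4288 ft³/s; the ratio is 6.44.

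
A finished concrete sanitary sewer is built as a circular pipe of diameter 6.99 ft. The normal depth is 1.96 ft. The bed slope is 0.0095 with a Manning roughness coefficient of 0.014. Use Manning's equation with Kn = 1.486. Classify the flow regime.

supercritical

For a circular section of diameter D = 6.99 ft at depth y = 1.96 ft, the central angle is θ = 2 arccos(1 − 2y/D) = 2.232 rad. Then A = (D²/8)(θ − sin θ) = 8.813 ft² and P = Dθ/2 = 7.801 ft.
Hydraulic radius R = A/P = 8.813/7.801 = 1.13 ft.
V = (1.486/n) R^(2/3) √S = (1.486/0.014) × 1.13^(2/3) × √0.0095 = 11.22 ft/s. Hydraulic depth D_h = A/T = 8.813/6.28 = 1.403 ft.
Froude number Fr = V/√(g·D_h) = 11.22/√(32.2×1.403) = 1.67, which is greater than 1, so the flow is supercritical.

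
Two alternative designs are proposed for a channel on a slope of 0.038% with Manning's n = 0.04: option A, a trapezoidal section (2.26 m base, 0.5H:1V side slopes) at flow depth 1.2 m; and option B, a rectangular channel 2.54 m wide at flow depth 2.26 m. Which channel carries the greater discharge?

Channel A: With bottom width b = 2.26 m and side slope z = 0.5: A = (b + zy)y = (2.26 + 0.5×1.2)×1.2 = 3.432 m²; P = b + 2y√(1+z²) = 2.26 + 2×1.2×1.118 = 4.943 m. Hydraulic radius R = A/P = 3.432/4.943 = 0.6943 m. Q_A = (1/0.04)·3.432·0.6943^(2/3)·√0.00038 = 1.311 m³/s.
Channel B: Flow area A = b·y = 2.54 × 2.26 = 5.74 m². Wetted perimeter P = b + 2y = 2.54 + 2×2.26 = 7.06 m. Hydraulic radius R = A/P = 5.74/7.06 = 0.8131 m. Q_B = (1/0.04)·5.74·0.8131^(2/3)·√0.00038 = 2.437 m³/s.
Q_A = 1.311 m³/s vs Q_B = 2.437 m³/s, so channel B carries more.

channel B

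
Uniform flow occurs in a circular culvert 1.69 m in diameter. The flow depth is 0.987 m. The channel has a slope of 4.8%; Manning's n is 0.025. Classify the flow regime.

supercritical

For a circular section of diameter D = 1.69 m at depth y = 0.987 m, the central angle is θ = 2 arccos(1 − 2y/D) = 3.479 rad. Then A = (D²/8)(θ − sin θ) = 1.36 m² and P = Dθ/2 = 2.94 m.
Hydraulic radius R = A/P = 1.36/2.94 = 0.4627 m.
V = (1/n) R^(2/3) √S = (1/0.025) × 0.4627^(2/3) × √0.048 = 5.243 m/s. Hydraulic depth D_h = A/T = 1.36/1.666 = 0.8166 m.
Froude number Fr = V/√(g·D_h) = 5.243/√(9.81×0.8166) = 1.85, which is greater than 1, so the flow is supercritical.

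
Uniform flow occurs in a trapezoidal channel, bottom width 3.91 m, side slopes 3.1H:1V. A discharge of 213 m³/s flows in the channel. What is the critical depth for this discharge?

y_c = 3.38 m

At critical depth, Q² T / (g A³) = 1, i.e. A³/T = Q²/g = 213²/9.81 = 4625.
Trying y = 3.99 m: A³/T = 9565 — too large.
Trying y = 2.87 m: A³/T = 2288 — too small.
Trying y = 3.38 m: A³/T = 4625 — close enough.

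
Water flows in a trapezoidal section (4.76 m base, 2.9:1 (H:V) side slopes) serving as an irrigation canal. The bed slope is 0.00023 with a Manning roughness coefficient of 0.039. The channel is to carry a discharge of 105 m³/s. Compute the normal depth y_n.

y_n = 5.83 m

Manning's equation rearranged: A R^(2/3) = nQ / (1·√S) = 0.039 × 105 / (√0.00023) = 270.
Try y = 4.6 m: A R^(2/3) = 154.4 — low.
Try y = 5.83 m: A R^(2/3) = 269.5 — ≈ 270.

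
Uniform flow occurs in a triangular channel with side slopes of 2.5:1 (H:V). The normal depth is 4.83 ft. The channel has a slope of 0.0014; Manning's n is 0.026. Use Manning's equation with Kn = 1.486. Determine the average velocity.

V = 3.66 ft/s

For a triangular section with side slope z = 2.5: A = zy² = 2.5×4.83² = 58.32 ft²; P = 2y√(1+z²) = 2×4.83×2.693 = 26.01 ft.
Hydraulic radius R = A/P = 58.32/26.01 = 2.242 ft.
From Manning's equation, V = (1.486/n) R^(2/3) S^(1/2) = (1.486/0.026) × 2.242^(2/3) × 0.0014^(1/2) = 3.66 ft/s.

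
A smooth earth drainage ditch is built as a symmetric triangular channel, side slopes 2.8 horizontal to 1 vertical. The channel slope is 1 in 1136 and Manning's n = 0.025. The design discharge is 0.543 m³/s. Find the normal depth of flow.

y_n = 0.612 m

Manning's equation rearranged: A R^(2/3) = nQ / (1·√S) = 0.025 × 0.543 / (√0.0008803) = 0.4575.
Try y = 0.77 m: A R^(2/3) = 0.8441 — too large.
Try y = 0.521 m: A R^(2/3) = 0.2978 — too small.
Try y = 0.612 m: A R^(2/3) = 0.4575 — close enough.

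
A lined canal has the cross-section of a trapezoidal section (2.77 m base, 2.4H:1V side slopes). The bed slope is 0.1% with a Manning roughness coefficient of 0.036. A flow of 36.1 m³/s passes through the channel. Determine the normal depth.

y_n = 2.99 m

Manning's equation rearranged: A R^(2/3) = nQ / (1·√S) = 0.036 × 36.1 / (√0.001) = 41.1.
At y = 3.73 m: A R^(2/3) = 68.77 — over.
At y = 2.99 m: A R^(2/3) = 41.08 — close enough.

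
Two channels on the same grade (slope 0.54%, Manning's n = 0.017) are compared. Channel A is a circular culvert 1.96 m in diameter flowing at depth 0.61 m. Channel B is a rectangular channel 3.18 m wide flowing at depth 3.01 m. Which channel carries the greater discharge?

Channel A: For a circular section of diameter D = 1.96 m at depth y = 0.61 m, the central angle is θ = 2 arccos(1 − 2y/D) = 2.367 rad. Then A = (D²/8)(θ − sin θ) = 0.801 m² and P = Dθ/2 = 2.32 m. Hydraulic radius R = A/P = 0.801/2.32 = 0.3453 m. Q_A = (1/0.017)·0.801·0.3453^(2/3)·√0.0054 = 1.704 m³/s.
Channel B: Flow area A = b·y = 3.18 × 3.01 = 9.572 m². Wetted perimeter P = b + 2y = 3.18 + 2×3.01 = 9.2 m. Hydraulic radius R = A/P = 9.572/9.2 = 1.04 m. Q_B = (1/0.017)·9.572·1.04^(2/3)·√0.0054 = 42.48 m³/s.
Q_A = 1.704 m³/s vs Q_B = 42.48 m³/s, so channel B carries more.

channel B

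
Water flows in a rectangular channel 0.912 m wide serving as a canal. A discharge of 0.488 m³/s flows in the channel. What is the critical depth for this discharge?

For a rectangular channel, critical depth y_c = (q²/g)^(1/3) where q = Q/b = 0.488/0.912 = 0.5351 m²/s.
So y_c = (0.5351²/9.81)^(1/3) = 0.308 m.

y_c = 0.308 m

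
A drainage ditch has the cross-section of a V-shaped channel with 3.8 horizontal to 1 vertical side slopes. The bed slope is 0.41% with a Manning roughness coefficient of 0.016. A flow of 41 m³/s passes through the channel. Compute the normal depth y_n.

y_n = 1.74 m

Manning's equation rearranged: A R^(2/3) = nQ / (1·√S) = 0.016 × 41 / (√0.0041) = 10.24.
Try y = 1.38 m: A R^(2/3) = 5.526 — low.
Try y = 2.13 m: A R^(2/3) = 17.58 — high.
Try y = 1.74 m: A R^(2/3) = 10.25 — ≈ 10.24.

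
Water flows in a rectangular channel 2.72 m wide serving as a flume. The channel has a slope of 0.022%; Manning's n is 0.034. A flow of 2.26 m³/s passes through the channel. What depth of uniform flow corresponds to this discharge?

y_n = 2.15 m

Manning's equation rearranged: A R^(2/3) = nQ / (1·√S) = 0.034 × 2.26 / (√0.00022) = 5.181.
Try y = 2.56 m: A R^(2/3) = 6.434 — high.
Try y = 2.15 m: A R^(2/3) = 5.178 — ≈ 5.181.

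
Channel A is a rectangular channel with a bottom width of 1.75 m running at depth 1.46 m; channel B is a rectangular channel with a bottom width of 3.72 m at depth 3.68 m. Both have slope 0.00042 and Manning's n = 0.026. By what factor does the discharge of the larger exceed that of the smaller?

9.22

Channel A: Flow area A = b·y = 1.75 × 1.46 = 2.555 m². Wetted perimeter P = b + 2y = 1.75 + 2×1.46 = 4.67 m. Hydraulic radius R = A/P = 2.555/4.67 = 0.5471 m. Q_A = (1/0.026)·2.555·0.5471^(2/3)·√0.00042 = 1.347 m³/s.
Channel B: Flow area A = b·y = 3.72 × 3.68 = 13.69 m². Wetted perimeter P = b + 2y = 3.72 + 2×3.68 = 11.08 m. Hydraulic radius R = A/P = 13.69/11.08 = 1.236 m. Q_B = (1/0.026)·13.69·1.236^(2/3)·√0.00042 = 12.42 m³/s.
The larger discharge is 12.42 m³/s and the smaller is 1.347 m³/s; the ratio is 9.22.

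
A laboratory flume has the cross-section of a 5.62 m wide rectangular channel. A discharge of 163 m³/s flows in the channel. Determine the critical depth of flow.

y_c = 4.41 m

For a rectangular channel, critical depth y_c = (q²/g)^(1/3) where q = Q/b = 163/5.62 = 29 m²/s.
So y_c = (29²/9.81)^(1/3) = 4.41 m.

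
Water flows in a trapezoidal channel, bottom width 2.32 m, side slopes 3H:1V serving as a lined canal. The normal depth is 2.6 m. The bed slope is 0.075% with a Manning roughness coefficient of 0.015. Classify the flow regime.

With bottom width b = 2.32 m and side slope z = 3: A = (b + zy)y = (2.32 + 3×2.6)×2.6 = 26.31 m²; P = b + 2y√(1+z²) = 2.32 + 2×2.6×3.162 = 18.76 m.
Hydraulic radius R = A/P = 26.31/18.76 = 1.402 m.
V = (1/n) R^(2/3) √S = (1/0.015) × 1.402^(2/3) × √0.00075 = 2.287 m/s. Hydraulic depth D_h = A/T = 26.31/17.92 = 1.468 m.
Froude number Fr = V/√(g·D_h) = 2.287/√(9.81×1.468) = 0.603, which is less than 1, so the flow is subcritical.

subcritical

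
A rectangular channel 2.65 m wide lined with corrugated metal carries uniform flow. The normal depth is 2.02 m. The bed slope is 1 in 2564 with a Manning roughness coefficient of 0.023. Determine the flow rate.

Flow area A = b·y = 2.65 × 2.02 = 5.353 m². Wetted perimeter P = b + 2y = 2.65 + 2×2.02 = 6.69 m.
Hydraulic radius R = A/P = 5.353/6.69 = 0.8001 m.
Manning's equation: Q = (1/n) A R^(2/3) S^(1/2) = (1/0.023) × 5.353 × 0.8001^(2/3) × 0.00039^(1/2) = 3.96 m³/s.

Q = 3.96 m³/s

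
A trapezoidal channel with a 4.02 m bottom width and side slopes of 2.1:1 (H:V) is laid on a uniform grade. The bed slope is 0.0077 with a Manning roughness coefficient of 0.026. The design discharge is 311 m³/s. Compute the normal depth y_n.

y_n = 4.17 m

Manning's equation rearranged: A R^(2/3) = nQ / (1·√S) = 0.026 × 311 / (√0.0077) = 92.15.
Try y = 3.32 m: A R^(2/3) = 55.49 — low.
Try y = 4.8 m: A R^(2/3) = 126.9 — high.
Try y = 4.17 m: A R^(2/3) = 92.17 — close enough.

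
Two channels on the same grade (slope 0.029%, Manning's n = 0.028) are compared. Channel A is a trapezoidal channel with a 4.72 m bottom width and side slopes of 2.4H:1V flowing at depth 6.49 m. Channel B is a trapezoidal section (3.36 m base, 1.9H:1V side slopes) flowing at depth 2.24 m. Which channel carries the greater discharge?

Channel A: With bottom width b = 4.72 m and side slope z = 2.4: A = (b + zy)y = (4.72 + 2.4×6.49)×6.49 = 131.7 m²; P = b + 2y√(1+z²) = 4.72 + 2×6.49×2.6 = 38.47 m. Hydraulic radius R = A/P = 131.7/38.47 = 3.424 m. Q_A = (1/0.028)·131.7·3.424^(2/3)·√0.00029 = 182 m³/s.
Channel B: With bottom width b = 3.36 m and side slope z = 1.9: A = (b + zy)y = (3.36 + 1.9×2.24)×2.24 = 17.06 m²; P = b + 2y√(1+z²) = 3.36 + 2×2.24×2.147 = 12.98 m. Hydraulic radius R = A/P = 17.06/12.98 = 1.314 m. Q_B = (1/0.028)·17.06·1.314^(2/3)·√0.00029 = 12.45 m³/s.
Q_A = 182 m³/s vs Q_B = 12.45 m³/s, so channel A carries more.

channel A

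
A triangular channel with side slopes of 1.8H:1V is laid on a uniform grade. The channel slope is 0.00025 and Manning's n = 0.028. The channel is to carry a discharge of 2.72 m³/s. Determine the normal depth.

y_n = 1.78 m

Manning's equation rearranged: A R^(2/3) = nQ / (1·√S) = 0.028 × 2.72 / (√0.00025) = 4.817.
Trying y = 1.98 m: A R^(2/3) = 6.408 — high.
Trying y = 1.46 m: A R^(2/3) = 2.844 — low.
Trying y = 1.78 m: A R^(2/3) = 4.824 — matches.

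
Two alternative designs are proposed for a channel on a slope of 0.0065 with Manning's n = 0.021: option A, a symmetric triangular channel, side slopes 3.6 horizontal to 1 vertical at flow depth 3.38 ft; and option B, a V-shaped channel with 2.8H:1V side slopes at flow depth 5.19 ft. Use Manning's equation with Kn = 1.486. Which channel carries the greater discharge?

channel B

Channel A: For a triangular section with side slope z = 3.6: A = zy² = 3.6×3.38² = 41.13 ft²; P = 2y√(1+z²) = 2×3.38×3.736 = 25.26 ft. Hydraulic radius R = A/P = 41.13/25.26 = 1.628 ft. Q_A = (1.486/0.021)·41.13·1.628^(2/3)·√0.0065 = 324.8 ft³/s.
Channel B: For a triangular section with side slope z = 2.8: A = zy² = 2.8×5.19² = 75.42 ft²; P = 2y√(1+z²) = 2×5.19×2.973 = 30.86 ft. Hydraulic radius R = A/P = 75.42/30.86 = 2.444 ft. Q_B = (1.486/0.021)·75.42·2.444^(2/3)·√0.0065 = 780.7 ft³/s.
Q_A = 324.8 ft³/s vs Q_B = 780.7 ft³/s, so channel B carries more.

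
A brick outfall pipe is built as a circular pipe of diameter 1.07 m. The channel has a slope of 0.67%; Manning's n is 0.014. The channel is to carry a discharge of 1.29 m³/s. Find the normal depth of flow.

Manning's equation rearranged: A R^(2/3) = nQ / (1·√S) = 0.014 × 1.29 / (√0.0067) = 0.2206.
Trying y = 0.479 m: A R^(2/3) = 0.1541 — too small.
Trying y = 0.751 m: A R^(2/3) = 0.3136 — too large.
Trying y = 0.592 m: A R^(2/3) = 0.2208 — ≈ 0.2206.

y_n = 0.592 m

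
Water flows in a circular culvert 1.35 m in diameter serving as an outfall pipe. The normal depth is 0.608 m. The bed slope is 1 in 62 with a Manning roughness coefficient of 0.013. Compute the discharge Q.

Q = 2.83 m³/s

For a circular section of diameter D = 1.35 m at depth y = 0.608 m, the central angle is θ = 2 arccos(1 − 2y/D) = 2.943 rad. Then A = (D²/8)(θ − sin θ) = 0.6254 m² and P = Dθ/2 = 1.986 m.
Hydraulic radius R = A/P = 0.6254/1.986 = 0.3148 m.
Manning's equation: Q = (1/n) A R^(2/3) S^(1/2) = (1/0.013) × 0.6254 × 0.3148^(2/3) × 0.01613^(1/2) = 2.83 m³/s.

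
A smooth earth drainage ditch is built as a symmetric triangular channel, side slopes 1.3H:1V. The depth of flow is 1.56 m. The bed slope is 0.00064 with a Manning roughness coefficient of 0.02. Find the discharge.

For a triangular section with side slope z = 1.3: A = zy² = 1.3×1.56² = 3.164 m²; P = 2y√(1+z²) = 2×1.56×1.64 = 5.117 m.
Hydraulic radius R = A/P = 3.164/5.117 = 0.6182 m.
Manning's equation: Q = (1/n) A R^(2/3) S^(1/2) = (1/0.02) × 3.164 × 0.6182^(2/3) × 0.00064^(1/2) = 2.9 m³/s.

Q = 2.9 m³/s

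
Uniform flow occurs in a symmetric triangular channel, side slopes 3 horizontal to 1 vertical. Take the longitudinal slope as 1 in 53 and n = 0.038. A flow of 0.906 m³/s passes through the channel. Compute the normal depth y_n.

Manning's equation rearranged: A R^(2/3) = nQ / (1·√S) = 0.038 × 0.906 / (√0.01887) = 0.2506.
Trying y = 0.556 m: A R^(2/3) = 0.3814 — too large.
Trying y = 0.408 m: A R^(2/3) = 0.1671 — too small.
Trying y = 0.475 m: A R^(2/3) = 0.2506 — close enough.

y_n = 0.475 m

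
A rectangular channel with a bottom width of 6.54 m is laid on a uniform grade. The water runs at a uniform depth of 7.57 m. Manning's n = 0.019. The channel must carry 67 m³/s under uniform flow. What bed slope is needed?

Flow area A = b·y = 6.54 × 7.57 = 49.51 m². Wetted perimeter P = b + 2y = 6.54 + 2×7.57 = 21.68 m.
Hydraulic radius R = A/P = 49.51/21.68 = 2.284 m.
From Manning's equation, S = [nQ / (1 A R^(2/3))]² = [0.019 × 67 / (1 × 49.51 × 2.284^(2/3))]² = 0.00022.

S = 0.00022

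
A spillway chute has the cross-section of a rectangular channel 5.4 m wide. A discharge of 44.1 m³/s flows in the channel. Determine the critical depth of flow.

For a rectangular channel, critical depth y_c = (q²/g)^(1/3) where q = Q/b = 44.1/5.4 = 8.167 m²/s.
So y_c = (8.167²/9.81)^(1/3) = 1.89 m.

y_c = 1.89 m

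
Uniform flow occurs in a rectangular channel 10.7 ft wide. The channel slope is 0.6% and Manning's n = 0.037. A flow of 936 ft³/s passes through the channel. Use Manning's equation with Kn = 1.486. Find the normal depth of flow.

Manning's equation rearranged: A R^(2/3) = nQ / (1.486·√S) = 0.037 × 936 / (1.486 × √0.006) = 300.9.
At y = 14.5 ft: A R^(2/3) = 384.9 — high.
At y = 10.5 ft: A R^(2/3) = 261.2 — low.
At y = 11.8 ft: A R^(2/3) = 301 — close enough.

y_n = 11.8 ft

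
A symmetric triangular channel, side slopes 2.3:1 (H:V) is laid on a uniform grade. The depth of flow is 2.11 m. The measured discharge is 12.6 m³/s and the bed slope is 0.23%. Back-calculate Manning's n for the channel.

n = 0.0381

For a triangular section with side slope z = 2.3: A = zy² = 2.3×2.11² = 10.24 m²; P = 2y√(1+z²) = 2×2.11×2.508 = 10.58 m.
Hydraulic radius R = A/P = 10.24/10.58 = 0.9675 m.
Rearranging Manning's equation: n = (1/Q) A R^(2/3) S^(1/2) = (1/12.6) × 10.24 × 0.9675^(2/3) × √0.0023 = 0.0381.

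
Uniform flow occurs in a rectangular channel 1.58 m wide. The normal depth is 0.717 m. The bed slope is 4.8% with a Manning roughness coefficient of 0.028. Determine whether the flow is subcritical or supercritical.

supercritical

Flow area A = b·y = 1.58 × 0.717 = 1.133 m². Wetted perimeter P = b + 2y = 1.58 + 2×0.717 = 3.014 m.
Hydraulic radius R = A/P = 1.133/3.014 = 0.3759 m.
V = (1/n) R^(2/3) √S = (1/0.028) × 0.3759^(2/3) × √0.048 = 4.075 m/s. Hydraulic depth D_h = A/T = 1.133/1.58 = 0.717 m.
Froude number Fr = V/√(g·D_h) = 4.075/√(9.81×0.717) = 1.54, which is greater than 1, so the flow is supercritical.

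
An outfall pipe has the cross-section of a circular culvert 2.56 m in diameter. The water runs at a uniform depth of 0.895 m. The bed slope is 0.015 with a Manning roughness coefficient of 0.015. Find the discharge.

Q = 8.19 m³/s

For a circular section of diameter D = 2.56 m at depth y = 0.895 m, the central angle is θ = 2 arccos(1 − 2y/D) = 2.531 rad. Then A = (D²/8)(θ − sin θ) = 1.603 m² and P = Dθ/2 = 3.239 m.
Hydraulic radius R = A/P = 1.603/3.239 = 0.4949 m.
Manning's equation: Q = (1/n) A R^(2/3) S^(1/2) = (1/0.015) × 1.603 × 0.4949^(2/3) × 0.015^(1/2) = 8.19 m³/s.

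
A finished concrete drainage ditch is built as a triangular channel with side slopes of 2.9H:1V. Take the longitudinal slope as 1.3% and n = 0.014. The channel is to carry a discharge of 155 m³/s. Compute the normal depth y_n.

y_n = 2.44 m

Manning's equation rearranged: A R^(2/3) = nQ / (1·√S) = 0.014 × 155 / (√0.013) = 19.03.
Trying y = 3.12 m: A R^(2/3) = 36.58 — too large.
Trying y = 1.85 m: A R^(2/3) = 9.076 — too small.
Trying y = 2.44 m: A R^(2/3) = 18.99 — close enough.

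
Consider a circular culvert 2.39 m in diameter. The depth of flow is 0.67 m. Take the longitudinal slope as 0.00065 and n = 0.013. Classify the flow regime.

For a circular section of diameter D = 2.39 m at depth y = 0.67 m, the central angle is θ = 2 arccos(1 − 2y/D) = 2.232 rad. Then A = (D²/8)(θ − sin θ) = 1.03 m² and P = Dθ/2 = 2.667 m.
Hydraulic radius R = A/P = 1.03/2.667 = 0.3862 m.
V = (1/n) R^(2/3) √S = (1/0.013) × 0.3862^(2/3) × √0.00065 = 1.04 m/s. Hydraulic depth D_h = A/T = 1.03/2.147 = 0.4797 m.
Froude number Fr = V/√(g·D_h) = 1.04/√(9.81×0.4797) = 0.479, which is less than 1, so the flow is subcritical.

subcritical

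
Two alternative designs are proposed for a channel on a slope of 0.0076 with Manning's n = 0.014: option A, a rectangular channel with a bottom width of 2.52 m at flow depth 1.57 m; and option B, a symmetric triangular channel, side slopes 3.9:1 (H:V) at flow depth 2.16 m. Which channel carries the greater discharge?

Channel A: Flow area A = b·y = 2.52 × 1.57 = 3.956 m². Wetted perimeter P = b + 2y = 2.52 + 2×1.57 = 5.66 m. Hydraulic radius R = A/P = 3.956/5.66 = 0.699 m. Q_A = (1/0.014)·3.956·0.699^(2/3)·√0.0076 = 19.4 m³/s.
Channel B: For a triangular section with side slope z = 3.9: A = zy² = 3.9×2.16² = 18.2 m²; P = 2y√(1+z²) = 2×2.16×4.026 = 17.39 m. Hydraulic radius R = A/P = 18.2/17.39 = 1.046 m. Q_B = (1/0.014)·18.2·1.046^(2/3)·√0.0076 = 116.8 m³/s.
Q_A = 19.4 m³/s vs Q_B = 116.8 m³/s, so channel B carries more.

channel B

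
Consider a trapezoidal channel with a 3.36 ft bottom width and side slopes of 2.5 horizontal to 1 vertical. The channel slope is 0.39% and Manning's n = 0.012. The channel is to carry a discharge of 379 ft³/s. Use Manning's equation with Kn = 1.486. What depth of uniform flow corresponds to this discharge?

Manning's equation rearranged: A R^(2/3) = nQ / (1.486·√S) = 0.012 × 379 / (1.486 × √0.0039) = 49.01.
Try y = 2.62 ft: A R^(2/3) = 33.82 — too small.
Try y = 3.36 ft: A R^(2/3) = 59.37 — too large.
Try y = 3.09 ft: A R^(2/3) = 49.03 — matches.

y_n = 3.09 ft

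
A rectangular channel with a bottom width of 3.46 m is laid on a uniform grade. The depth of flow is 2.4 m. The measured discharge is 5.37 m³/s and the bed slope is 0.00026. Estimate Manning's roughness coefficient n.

Flow area A = b·y = 3.46 × 2.4 = 8.304 m². Wetted perimeter P = b + 2y = 3.46 + 2×2.4 = 8.26 m.
Hydraulic radius R = A/P = 8.304/8.26 = 1.005 m.
Rearranging Manning's equation: n = (1/Q) A R^(2/3) S^(1/2) = (1/5.37) × 8.304 × 1.005^(2/3) × √0.00026 = 0.025.

n = 0.025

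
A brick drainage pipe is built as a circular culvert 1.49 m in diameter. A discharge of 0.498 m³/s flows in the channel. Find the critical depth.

y_c = 0.354 m

At critical depth, Q² T / (g A³) = 1, i.e. A³/T = Q²/g = 0.498²/9.81 = 0.02528.
At y = 0.261 m: A³/T = 0.007631 — too small.
At y = 0.435 m: A³/T = 0.05611 — too large.
At y = 0.354 m: A³/T = 0.02517 — close enough.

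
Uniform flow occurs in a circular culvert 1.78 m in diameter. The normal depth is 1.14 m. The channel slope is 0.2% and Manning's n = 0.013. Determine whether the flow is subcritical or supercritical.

For a circular section of diameter D = 1.78 m at depth y = 1.14 m, the central angle is θ = 2 arccos(1 − 2y/D) = 3.711 rad. Then A = (D²/8)(θ − sin θ) = 1.683 m² and P = Dθ/2 = 3.303 m.
Hydraulic radius R = A/P = 1.683/3.303 = 0.5097 m.
V = (1/n) R^(2/3) √S = (1/0.013) × 0.5097^(2/3) × √0.002 = 2.195 m/s. Hydraulic depth D_h = A/T = 1.683/1.708 = 0.9853 m.
Froude number Fr = V/√(g·D_h) = 2.195/√(9.81×0.9853) = 0.706, which is less than 1, so the flow is subcritical.

subcritical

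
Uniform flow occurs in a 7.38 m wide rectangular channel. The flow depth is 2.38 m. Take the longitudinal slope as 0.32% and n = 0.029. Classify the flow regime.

Flow area A = b·y = 7.38 × 2.38 = 17.56 m². Wetted perimeter P = b + 2y = 7.38 + 2×2.38 = 12.14 m.
Hydraulic radius R = A/P = 17.56/12.14 = 1.447 m.
V = (1/n) R^(2/3) √S = (1/0.029) × 1.447^(2/3) × √0.0032 = 2.495 m/s. Hydraulic depth D_h = A/T = 17.56/7.38 = 2.38 m.
Froude number Fr = V/√(g·D_h) = 2.495/√(9.81×2.38) = 0.516, which is less than 1, so the flow is subcritical.

subcritical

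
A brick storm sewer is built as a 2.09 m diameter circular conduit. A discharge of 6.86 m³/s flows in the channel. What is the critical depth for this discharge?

At critical depth, Q² T / (g A³) = 1, i.e. A³/T = Q²/g = 6.86²/9.81 = 4.797.
At y = 1.42 m: A³/T = 7.837 — too large.
At y = 0.947 m: A³/T = 1.657 — too small.
At y = 1.25 m: A³/T = 4.789 — matches.

y_c = 1.25 m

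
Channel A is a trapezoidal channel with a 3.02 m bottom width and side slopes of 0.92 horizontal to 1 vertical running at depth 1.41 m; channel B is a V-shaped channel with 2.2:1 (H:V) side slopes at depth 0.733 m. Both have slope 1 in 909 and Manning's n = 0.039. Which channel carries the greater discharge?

Channel A: With bottom width b = 3.02 m and side slope z = 0.92: A = (b + zy)y = (3.02 + 0.92×1.41)×1.41 = 6.087 m²; P = b + 2y√(1+z²) = 3.02 + 2×1.41×1.359 = 6.852 m. Hydraulic radius R = A/P = 6.087/6.852 = 0.8884 m. Q_A = (1/0.039)·6.087·0.8884^(2/3)·√0.0011 = 4.784 m³/s.
Channel B: For a triangular section with side slope z = 2.2: A = zy² = 2.2×0.733² = 1.182 m²; P = 2y√(1+z²) = 2×0.733×2.417 = 3.543 m. Hydraulic radius R = A/P = 1.182/3.543 = 0.3336 m. Q_B = (1/0.039)·1.182·0.3336^(2/3)·√0.0011 = 0.4836 m³/s.
Q_A = 4.784 m³/s vs Q_B = 0.4836 m³/s, so channel A carries more.

channel A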